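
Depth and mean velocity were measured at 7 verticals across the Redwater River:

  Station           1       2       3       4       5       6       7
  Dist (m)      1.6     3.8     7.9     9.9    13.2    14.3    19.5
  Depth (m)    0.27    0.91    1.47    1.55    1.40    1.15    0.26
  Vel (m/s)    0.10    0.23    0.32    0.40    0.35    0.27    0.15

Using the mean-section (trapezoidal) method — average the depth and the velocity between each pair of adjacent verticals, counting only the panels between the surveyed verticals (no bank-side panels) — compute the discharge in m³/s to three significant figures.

5.67 m³/s

Panel 1-2: Δb = 2.2 m, d̄ = (0.27+0.91)/2 = 0.59, v̄ = (0.10+0.23)/2 = 0.165 → q = 2.2×0.59×0.165 = 0.2142 m³/s
Panel 2-3: Δb = 4.1 m, d̄ = (0.91+1.47)/2 = 1.19, v̄ = (0.23+0.32)/2 = 0.275 → q = 4.1×1.19×0.275 = 1.342 m³/s
Panel 3-4: Δb = 2 m, d̄ = (1.47+1.55)/2 = 1.51, v̄ = (0.32+0.40)/2 = 0.36 → q = 2×1.51×0.36 = 1.087 m³/s
Panel 4-5: Δb = 3.3 m, d̄ = (1.55+1.40)/2 = 1.475, v̄ = (0.40+0.35)/2 = 0.375 → q = 3.3×1.475×0.375 = 1.825 m³/s
Panel 5-6: Δb = 1.1 m, d̄ = (1.40+1.15)/2 = 1.275, v̄ = (0.35+0.27)/2 = 0.31 → q = 1.1×1.275×0.31 = 0.4348 m³/s
Panel 6-7: Δb = 5.2 m, d̄ = (1.15+0.26)/2 = 0.705, v̄ = (0.27+0.15)/2 = 0.21 → q = 5.2×0.705×0.21 = 0.7699 m³/s
Q = Σ q = 5.673 m³/s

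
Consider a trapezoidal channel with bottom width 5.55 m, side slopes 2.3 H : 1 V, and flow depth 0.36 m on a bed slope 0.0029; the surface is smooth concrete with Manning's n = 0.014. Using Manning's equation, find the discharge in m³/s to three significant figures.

A = (b + z·y)·y = (5.55 + 2.3×0.36)×0.36 = 2.296 m²
P = b + 2y√(1+z²) = 5.55 + 2×0.36×√(1+2.3²) = 7.356 m
R = A/P = 2.296/7.356 = 0.3121 m
Q = (1/n)·A·R^(2/3)·S^(1/2) = (1/0.014) × 2.296 × 0.3121^(2/3) × 0.0029^(1/2) = 4.064 m³/s

4.06 m³/s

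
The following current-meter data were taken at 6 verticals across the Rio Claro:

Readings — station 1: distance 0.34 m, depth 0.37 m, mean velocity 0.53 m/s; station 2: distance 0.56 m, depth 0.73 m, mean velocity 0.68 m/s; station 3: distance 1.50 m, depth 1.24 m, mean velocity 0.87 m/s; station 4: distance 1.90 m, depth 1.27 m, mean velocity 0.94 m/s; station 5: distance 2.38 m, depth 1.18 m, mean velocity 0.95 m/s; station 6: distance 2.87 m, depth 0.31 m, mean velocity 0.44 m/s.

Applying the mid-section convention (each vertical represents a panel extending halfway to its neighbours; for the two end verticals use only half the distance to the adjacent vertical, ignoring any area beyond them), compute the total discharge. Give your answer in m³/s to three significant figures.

2.13 m³/s

w_1 = (0.56 − 0.34)/2 = 0.11 m; q_1 = 0.53 × 0.37 × 0.11 = 0.02157 m³/s
w_2 = (1.50 − 0.34)/2 = 0.58 m; q_2 = 0.68 × 0.73 × 0.58 = 0.2879 m³/s
w_3 = (1.90 − 0.56)/2 = 0.67 m; q_3 = 0.87 × 1.24 × 0.67 = 0.7228 m³/s
w_4 = (2.38 − 1.50)/2 = 0.44 m; q_4 = 0.94 × 1.27 × 0.44 = 0.5253 m³/s
w_5 = (2.87 − 1.90)/2 = 0.485 m; q_5 = 0.95 × 1.18 × 0.485 = 0.5437 m³/s
w_6 = (2.87 − 2.38)/2 = 0.245 m; q_6 = 0.44 × 0.31 × 0.245 = 0.03342 m³/s
Q = Σ qᵢ = 2.135 m³/s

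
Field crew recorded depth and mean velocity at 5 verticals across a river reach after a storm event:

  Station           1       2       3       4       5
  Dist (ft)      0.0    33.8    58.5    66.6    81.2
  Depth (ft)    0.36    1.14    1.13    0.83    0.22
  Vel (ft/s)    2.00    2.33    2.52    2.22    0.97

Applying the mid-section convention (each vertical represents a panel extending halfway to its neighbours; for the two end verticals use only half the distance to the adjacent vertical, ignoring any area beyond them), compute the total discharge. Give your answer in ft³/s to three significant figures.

w_1 = (33.8 − 0.0)/2 = 16.9 ft; q_1 = 2.00 × 0.36 × 16.9 = 12.17 ft³/s
w_2 = (58.5 − 0.0)/2 = 29.25 ft; q_2 = 2.33 × 1.14 × 29.25 = 77.69 ft³/s
w_3 = (66.6 − 33.8)/2 = 16.4 ft; q_3 = 2.52 × 1.13 × 16.4 = 46.70 ft³/s
w_4 = (81.2 − 58.5)/2 = 11.35 ft; q_4 = 2.22 × 0.83 × 11.35 = 20.91 ft³/s
w_5 = (81.2 − 66.6)/2 = 7.3 ft; q_5 = 0.97 × 0.22 × 7.3 = 1.558 ft³/s
Q = Σ qᵢ = 159.0 ft³/s

159 ft³/s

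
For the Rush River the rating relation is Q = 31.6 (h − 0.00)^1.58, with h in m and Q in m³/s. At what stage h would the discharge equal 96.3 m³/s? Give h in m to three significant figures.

2.02 m

h − h₀ = (Q/C)^(1/b) = (96.3/31.6)^(1/1.58) = 2.024 m
h = 0.00 + 2.024 = 2.024 m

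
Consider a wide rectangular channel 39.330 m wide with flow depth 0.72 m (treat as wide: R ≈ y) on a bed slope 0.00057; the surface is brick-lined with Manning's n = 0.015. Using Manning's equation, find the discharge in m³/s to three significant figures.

A = b·y = 39.330 × 0.72 = 28.32 m²
Wide channel: R ≈ y = 0.72 m
Q = (1/n)·A·R^(2/3)·S^(1/2) = (1/0.015) × 28.32 × 0.7200^(2/3) × 0.00057^(1/2) = 36.21 m³/s

36.2 m³/s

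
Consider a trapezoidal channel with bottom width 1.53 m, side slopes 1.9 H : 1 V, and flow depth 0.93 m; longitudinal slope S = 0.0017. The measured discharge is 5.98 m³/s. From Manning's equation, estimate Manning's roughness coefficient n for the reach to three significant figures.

0.0143

A = (b + z·y)·y = (1.53 + 1.9×0.93)×0.93 = 3.066 m²
P = b + 2y√(1+z²) = 1.53 + 2×0.93×√(1+1.9²) = 5.524 m
R = A/P = 3.066/5.524 = 0.5551 m
n = (1/Q)·A·R^(2/3)·S^(1/2) = (1/5.98) × 3.066 × 0.6754 × 0.04123 = 0.01428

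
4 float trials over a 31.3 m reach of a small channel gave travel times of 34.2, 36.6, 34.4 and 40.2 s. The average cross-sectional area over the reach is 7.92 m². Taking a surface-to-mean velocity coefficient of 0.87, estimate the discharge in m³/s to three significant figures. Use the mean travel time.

t̄ = (34.2 + 36.6 + 34.4 + 40.2) / 4 = 36.35 s
v_surface = L / t̄ = 31.3 / 36.35 = 0.8611 m/s
v_mean = 0.87 × 0.8611 = 0.7491 m/s
Q = A × v_mean = 7.92 × 0.7491 = 5.933 m³/s

5.93 m³/s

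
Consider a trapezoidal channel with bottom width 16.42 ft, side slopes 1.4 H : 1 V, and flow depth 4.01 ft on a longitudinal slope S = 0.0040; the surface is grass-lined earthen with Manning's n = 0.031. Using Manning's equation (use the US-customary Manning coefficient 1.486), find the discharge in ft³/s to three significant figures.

A = (b + z·y)·y = (16.42 + 1.4×4.01)×4.01 = 88.36 ft²
P = b + 2y√(1+z²) = 16.42 + 2×4.01×√(1+1.4²) = 30.22 ft
R = A/P = 88.36/30.22 = 2.924 ft
Q = (1.486/n)·A·R^(2/3)·S^(1/2) = (1.486/0.031) × 88.36 × 2.924^(2/3) × 0.0040^(1/2) = 547.7 ft³/s

548 ft³/s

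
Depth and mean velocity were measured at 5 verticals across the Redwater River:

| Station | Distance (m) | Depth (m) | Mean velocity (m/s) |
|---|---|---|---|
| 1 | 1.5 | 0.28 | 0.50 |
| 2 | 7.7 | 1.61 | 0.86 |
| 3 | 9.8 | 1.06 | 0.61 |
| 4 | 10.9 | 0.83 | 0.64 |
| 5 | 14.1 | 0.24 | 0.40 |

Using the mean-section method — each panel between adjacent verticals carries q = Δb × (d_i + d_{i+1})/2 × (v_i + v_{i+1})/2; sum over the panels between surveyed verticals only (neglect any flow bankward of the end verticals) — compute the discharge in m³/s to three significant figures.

7.58 m³/s

Panel 1-2: Δb = 6.2 m, d̄ = (0.28+1.61)/2 = 0.945, v̄ = (0.50+0.86)/2 = 0.68 → q = 6.2×0.945×0.68 = 3.984 m³/s
Panel 2-3: Δb = 2.1 m, d̄ = (1.61+1.06)/2 = 1.335, v̄ = (0.86+0.61)/2 = 0.735 → q = 2.1×1.335×0.735 = 2.061 m³/s
Panel 3-4: Δb = 1.1 m, d̄ = (1.06+0.83)/2 = 0.945, v̄ = (0.61+0.64)/2 = 0.625 → q = 1.1×0.945×0.625 = 0.6497 m³/s
Panel 4-5: Δb = 3.2 m, d̄ = (0.83+0.24)/2 = 0.535, v̄ = (0.64+0.40)/2 = 0.52 → q = 3.2×0.535×0.52 = 0.8902 m³/s
Q = Σ q = 7.585 m³/s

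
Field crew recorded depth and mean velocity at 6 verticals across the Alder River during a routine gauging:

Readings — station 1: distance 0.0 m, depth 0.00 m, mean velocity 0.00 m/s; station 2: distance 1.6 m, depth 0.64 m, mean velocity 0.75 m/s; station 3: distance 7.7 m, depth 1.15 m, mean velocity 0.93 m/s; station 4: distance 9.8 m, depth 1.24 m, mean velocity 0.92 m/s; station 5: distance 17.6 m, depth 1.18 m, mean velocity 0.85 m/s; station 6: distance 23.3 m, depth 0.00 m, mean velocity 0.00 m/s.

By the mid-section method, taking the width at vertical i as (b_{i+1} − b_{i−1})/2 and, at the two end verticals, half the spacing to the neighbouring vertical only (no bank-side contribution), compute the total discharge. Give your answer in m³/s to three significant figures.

18.7 m³/s

w_2 = (7.7 − 0.0)/2 = 3.85 m; q_2 = 0.75 × 0.64 × 3.85 = 1.848 m³/s
w_3 = (9.8 − 1.6)/2 = 4.1 m; q_3 = 0.93 × 1.15 × 4.1 = 4.385 m³/s
w_4 = (17.6 − 7.7)/2 = 4.95 m; q_4 = 0.92 × 1.24 × 4.95 = 5.647 m³/s
w_5 = (23.3 − 9.8)/2 = 6.75 m; q_5 = 0.85 × 1.18 × 6.75 = 6.770 m³/s
Stations 1, 6 contribute zero (depth or velocity is 0).
Q = Σ qᵢ = 18.65 m³/s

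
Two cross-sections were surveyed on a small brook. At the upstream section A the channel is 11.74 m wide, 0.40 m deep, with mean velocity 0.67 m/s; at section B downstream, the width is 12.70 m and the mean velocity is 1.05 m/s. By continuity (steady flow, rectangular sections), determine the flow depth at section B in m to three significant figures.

Q = A₁V₁ = (11.74×0.40) × 0.67 = 3.146 m³/s
d₂ = Q/(b₂ V₂) = 3.146/(12.70×1.05) = 0.2359 m

0.236 m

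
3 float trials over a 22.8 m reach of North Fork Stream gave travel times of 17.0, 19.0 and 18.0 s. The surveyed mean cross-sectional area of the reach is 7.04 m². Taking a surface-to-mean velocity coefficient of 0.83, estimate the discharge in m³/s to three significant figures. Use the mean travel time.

t̄ = (17.0 + 19.0 + 18.0) / 3 = 18 s
v_surface = L / t̄ = 22.8 / 18 = 1.267 m/s
v_mean = 0.83 × 1.267 = 1.051 m/s
Q = A × v_mean = 7.04 × 1.051 = 7.401 m³/s

7.40 m³/s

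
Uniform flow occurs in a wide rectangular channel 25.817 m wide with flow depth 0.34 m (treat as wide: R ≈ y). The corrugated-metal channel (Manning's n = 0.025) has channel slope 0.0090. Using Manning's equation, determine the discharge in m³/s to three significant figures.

A = b·y = 25.817 × 0.34 = 8.778 m²
Wide channel: R ≈ y = 0.34 m
Q = (1/n)·A·R^(2/3)·S^(1/2) = (1/0.025) × 8.778 × 0.3400^(2/3) × 0.0090^(1/2) = 16.23 m³/s

16.2 m³/s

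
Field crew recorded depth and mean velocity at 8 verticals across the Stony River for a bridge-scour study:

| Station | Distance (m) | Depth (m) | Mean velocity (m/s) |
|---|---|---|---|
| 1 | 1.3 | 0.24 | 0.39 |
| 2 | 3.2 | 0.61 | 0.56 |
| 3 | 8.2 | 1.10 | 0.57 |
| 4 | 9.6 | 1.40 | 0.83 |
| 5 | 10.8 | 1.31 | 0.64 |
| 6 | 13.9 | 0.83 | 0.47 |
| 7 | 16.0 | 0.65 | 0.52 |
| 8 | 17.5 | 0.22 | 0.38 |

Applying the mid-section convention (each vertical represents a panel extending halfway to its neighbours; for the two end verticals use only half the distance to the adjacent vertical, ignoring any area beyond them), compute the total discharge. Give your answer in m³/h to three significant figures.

w_1 = (3.2 − 1.3)/2 = 0.95 m; q_1 = 0.39 × 0.24 × 0.95 = 0.08892 m³/s
w_2 = (8.2 − 1.3)/2 = 3.45 m; q_2 = 0.56 × 0.61 × 3.45 = 1.179 m³/s
w_3 = (9.6 − 3.2)/2 = 3.2 m; q_3 = 0.57 × 1.10 × 3.2 = 2.006 m³/s
w_4 = (10.8 − 8.2)/2 = 1.3 m; q_4 = 0.83 × 1.40 × 1.3 = 1.511 m³/s
w_5 = (13.9 − 9.6)/2 = 2.15 m; q_5 = 0.64 × 1.31 × 2.15 = 1.803 m³/s
w_6 = (16.0 − 10.8)/2 = 2.6 m; q_6 = 0.47 × 0.83 × 2.6 = 1.014 m³/s
w_7 = (17.5 − 13.9)/2 = 1.8 m; q_7 = 0.52 × 0.65 × 1.8 = 0.6084 m³/s
w_8 = (17.5 − 16.0)/2 = 0.75 m; q_8 = 0.38 × 0.22 × 0.75 = 0.06270 m³/s
Q = Σ qᵢ = 8.272 m³/s
= 8.272 × 3600 = 29780 m³/h

29800 m³/h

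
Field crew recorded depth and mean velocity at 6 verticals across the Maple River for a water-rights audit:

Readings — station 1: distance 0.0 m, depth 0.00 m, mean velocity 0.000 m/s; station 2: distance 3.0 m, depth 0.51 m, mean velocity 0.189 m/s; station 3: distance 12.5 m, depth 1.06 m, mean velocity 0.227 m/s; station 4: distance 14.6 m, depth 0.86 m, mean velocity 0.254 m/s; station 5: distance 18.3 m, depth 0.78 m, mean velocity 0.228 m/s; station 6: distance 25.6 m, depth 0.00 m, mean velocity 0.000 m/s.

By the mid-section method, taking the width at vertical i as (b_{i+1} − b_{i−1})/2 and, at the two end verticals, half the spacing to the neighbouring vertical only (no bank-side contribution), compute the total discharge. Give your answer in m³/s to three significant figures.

w_2 = (12.5 − 0.0)/2 = 6.25 m; q_2 = 0.189 × 0.51 × 6.25 = 0.6024 m³/s
w_3 = (14.6 − 3.0)/2 = 5.8 m; q_3 = 0.227 × 1.06 × 5.8 = 1.396 m³/s
w_4 = (18.3 − 12.5)/2 = 2.9 m; q_4 = 0.254 × 0.86 × 2.9 = 0.6335 m³/s
w_5 = (25.6 − 14.6)/2 = 5.5 m; q_5 = 0.228 × 0.78 × 5.5 = 0.9781 m³/s
Stations 1, 6 contribute zero (depth or velocity is 0).
Q = Σ qᵢ = 3.610 m³/s

3.61 m³/s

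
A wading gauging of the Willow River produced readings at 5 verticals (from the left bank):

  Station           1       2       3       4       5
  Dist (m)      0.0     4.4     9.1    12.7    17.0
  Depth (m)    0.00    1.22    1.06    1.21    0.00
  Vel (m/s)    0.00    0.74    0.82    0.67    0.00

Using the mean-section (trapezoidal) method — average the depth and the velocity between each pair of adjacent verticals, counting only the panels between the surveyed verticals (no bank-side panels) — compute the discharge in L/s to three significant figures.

Panel 1-2: Δb = 4.4 m, d̄ = (0.00+1.22)/2 = 0.61, v̄ = (0.00+0.74)/2 = 0.37 → q = 4.4×0.61×0.37 = 0.9931 m³/s
Panel 2-3: Δb = 4.7 m, d̄ = (1.22+1.06)/2 = 1.14, v̄ = (0.74+0.82)/2 = 0.78 → q = 4.7×1.14×0.78 = 4.179 m³/s
Panel 3-4: Δb = 3.6 m, d̄ = (1.06+1.21)/2 = 1.135, v̄ = (0.82+0.67)/2 = 0.745 → q = 3.6×1.135×0.745 = 3.044 m³/s
Panel 4-5: Δb = 4.3 m, d̄ = (1.21+0.00)/2 = 0.605, v̄ = (0.67+0.00)/2 = 0.335 → q = 4.3×0.605×0.335 = 0.8715 m³/s
Q = Σ q = 9.088 m³/s
= 9.088 × 1000 = 9088 L/s

9090 L/s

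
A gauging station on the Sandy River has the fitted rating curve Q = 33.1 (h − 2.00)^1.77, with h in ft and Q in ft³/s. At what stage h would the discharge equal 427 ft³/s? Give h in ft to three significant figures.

h − h₀ = (Q/C)^(1/b) = (427/33.1)^(1/1.77) = 4.241 ft
h = 2.00 + 4.241 = 6.241 ft

6.24 ft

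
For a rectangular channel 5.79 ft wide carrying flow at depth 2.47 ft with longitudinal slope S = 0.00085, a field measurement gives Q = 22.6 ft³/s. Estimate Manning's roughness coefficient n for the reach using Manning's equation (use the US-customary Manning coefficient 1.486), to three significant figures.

0.0332

A = b·y = 5.79 × 2.47 = 14.30 ft²
P = b + 2y = 5.79 + 2×2.47 = 10.73 ft
R = A/P = 14.30/10.73 = 1.333 ft
n = (1.486/Q)·A·R^(2/3)·S^(1/2) = (1.486/22.6) × 14.30 × 1.211 × 0.02915 = 0.03320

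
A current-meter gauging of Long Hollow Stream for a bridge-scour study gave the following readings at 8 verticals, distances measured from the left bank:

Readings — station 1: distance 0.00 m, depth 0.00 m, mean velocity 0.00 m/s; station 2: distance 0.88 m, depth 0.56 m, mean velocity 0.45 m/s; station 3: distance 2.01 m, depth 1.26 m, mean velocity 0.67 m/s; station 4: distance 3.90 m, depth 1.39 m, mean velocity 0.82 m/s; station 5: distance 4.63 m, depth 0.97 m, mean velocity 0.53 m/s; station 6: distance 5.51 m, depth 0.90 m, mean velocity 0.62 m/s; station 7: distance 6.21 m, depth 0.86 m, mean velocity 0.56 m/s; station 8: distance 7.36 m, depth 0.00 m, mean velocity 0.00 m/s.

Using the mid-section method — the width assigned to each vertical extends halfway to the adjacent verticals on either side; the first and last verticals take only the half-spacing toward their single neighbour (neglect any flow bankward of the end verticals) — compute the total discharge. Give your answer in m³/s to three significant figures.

4.32 m³/s

w_2 = (2.01 − 0.00)/2 = 1.005 m; q_2 = 0.45 × 0.56 × 1.005 = 0.2533 m³/s
w_3 = (3.90 − 0.88)/2 = 1.51 m; q_3 = 0.67 × 1.26 × 1.51 = 1.275 m³/s
w_4 = (4.63 − 2.01)/2 = 1.31 m; q_4 = 0.82 × 1.39 × 1.31 = 1.493 m³/s
w_5 = (5.51 − 3.90)/2 = 0.805 m; q_5 = 0.53 × 0.97 × 0.805 = 0.4139 m³/s
w_6 = (6.21 − 4.63)/2 = 0.79 m; q_6 = 0.62 × 0.90 × 0.79 = 0.4408 m³/s
w_7 = (7.36 − 5.51)/2 = 0.925 m; q_7 = 0.56 × 0.86 × 0.925 = 0.4455 m³/s
Stations 1, 8 contribute zero (depth or velocity is 0).
Q = Σ qᵢ = 4.321 m³/s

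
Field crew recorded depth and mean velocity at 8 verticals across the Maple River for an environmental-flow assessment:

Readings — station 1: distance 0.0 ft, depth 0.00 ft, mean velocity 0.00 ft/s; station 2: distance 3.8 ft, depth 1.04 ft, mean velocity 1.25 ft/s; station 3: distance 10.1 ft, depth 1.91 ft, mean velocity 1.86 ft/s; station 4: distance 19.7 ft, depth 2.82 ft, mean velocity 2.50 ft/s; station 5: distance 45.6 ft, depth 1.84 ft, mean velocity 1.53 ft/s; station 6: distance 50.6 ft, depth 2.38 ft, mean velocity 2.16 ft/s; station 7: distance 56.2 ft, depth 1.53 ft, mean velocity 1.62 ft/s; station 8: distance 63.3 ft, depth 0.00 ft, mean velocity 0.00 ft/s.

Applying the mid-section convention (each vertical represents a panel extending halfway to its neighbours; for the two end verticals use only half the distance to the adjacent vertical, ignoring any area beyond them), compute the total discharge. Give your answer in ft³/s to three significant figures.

w_2 = (10.1 − 0.0)/2 = 5.05 ft; q_2 = 1.25 × 1.04 × 5.05 = 6.565 ft³/s
w_3 = (19.7 − 3.8)/2 = 7.95 ft; q_3 = 1.86 × 1.91 × 7.95 = 28.24 ft³/s
w_4 = (45.6 − 10.1)/2 = 17.75 ft; q_4 = 2.50 × 2.82 × 17.75 = 125.1 ft³/s
w_5 = (50.6 − 19.7)/2 = 15.45 ft; q_5 = 1.53 × 1.84 × 15.45 = 43.49 ft³/s
w_6 = (56.2 − 45.6)/2 = 5.3 ft; q_6 = 2.16 × 2.38 × 5.3 = 27.25 ft³/s
w_7 = (63.3 − 50.6)/2 = 6.35 ft; q_7 = 1.62 × 1.53 × 6.35 = 15.74 ft³/s
Stations 1, 8 contribute zero (depth or velocity is 0).
Q = Σ qᵢ = 246.4 ft³/s

246 ft³/s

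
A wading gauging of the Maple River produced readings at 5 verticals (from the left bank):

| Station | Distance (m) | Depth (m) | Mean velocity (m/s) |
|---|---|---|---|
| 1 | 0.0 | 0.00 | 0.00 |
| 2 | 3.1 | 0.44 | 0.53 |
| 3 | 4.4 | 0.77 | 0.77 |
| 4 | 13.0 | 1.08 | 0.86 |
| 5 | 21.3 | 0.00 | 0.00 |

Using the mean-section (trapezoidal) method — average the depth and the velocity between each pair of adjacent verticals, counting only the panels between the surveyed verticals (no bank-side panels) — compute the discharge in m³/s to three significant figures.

9.10 m³/s

Panel 1-2: Δb = 3.1 m, d̄ = (0.00+0.44)/2 = 0.22, v̄ = (0.00+0.53)/2 = 0.265 → q = 3.1×0.22×0.265 = 0.1807 m³/s
Panel 2-3: Δb = 1.3 m, d̄ = (0.44+0.77)/2 = 0.605, v̄ = (0.53+0.77)/2 = 0.65 → q = 1.3×0.605×0.65 = 0.5112 m³/s
Panel 3-4: Δb = 8.6 m, d̄ = (0.77+1.08)/2 = 0.925, v̄ = (0.77+0.86)/2 = 0.815 → q = 8.6×0.925×0.815 = 6.483 m³/s
Panel 4-5: Δb = 8.3 m, d̄ = (1.08+0.00)/2 = 0.54, v̄ = (0.86+0.00)/2 = 0.43 → q = 8.3×0.54×0.43 = 1.927 m³/s
Q = Σ q = 9.103 m³/s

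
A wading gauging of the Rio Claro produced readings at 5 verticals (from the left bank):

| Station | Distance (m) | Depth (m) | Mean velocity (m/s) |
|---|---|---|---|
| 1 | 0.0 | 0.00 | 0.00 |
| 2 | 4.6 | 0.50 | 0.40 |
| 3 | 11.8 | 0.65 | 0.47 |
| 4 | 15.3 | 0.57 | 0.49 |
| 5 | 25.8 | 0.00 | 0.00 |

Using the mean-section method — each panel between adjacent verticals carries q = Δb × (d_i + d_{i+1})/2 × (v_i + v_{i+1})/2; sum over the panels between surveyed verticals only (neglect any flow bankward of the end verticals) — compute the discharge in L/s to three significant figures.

Panel 1-2: Δb = 4.6 m, d̄ = (0.00+0.50)/2 = 0.25, v̄ = (0.00+0.40)/2 = 0.2 → q = 4.6×0.25×0.2 = 0.2300 m³/s
Panel 2-3: Δb = 7.2 m, d̄ = (0.50+0.65)/2 = 0.575, v̄ = (0.40+0.47)/2 = 0.435 → q = 7.2×0.575×0.435 = 1.801 m³/s
Panel 3-4: Δb = 3.5 m, d̄ = (0.65+0.57)/2 = 0.61, v̄ = (0.47+0.49)/2 = 0.48 → q = 3.5×0.61×0.48 = 1.025 m³/s
Panel 4-5: Δb = 10.5 m, d̄ = (0.57+0.00)/2 = 0.285, v̄ = (0.49+0.00)/2 = 0.245 → q = 10.5×0.285×0.245 = 0.7332 m³/s
Q = Σ q = 3.789 m³/s
= 3.789 × 1000 = 3789 L/s

3790 L/s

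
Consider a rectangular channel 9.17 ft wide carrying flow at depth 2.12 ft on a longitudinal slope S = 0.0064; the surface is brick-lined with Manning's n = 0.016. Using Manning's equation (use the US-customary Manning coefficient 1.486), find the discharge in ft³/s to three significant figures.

A = b·y = 9.17 × 2.12 = 19.44 ft²
P = b + 2y = 9.17 + 2×2.12 = 13.41 ft
R = A/P = 19.44/13.41 = 1.450 ft
Q = (1.486/n)·A·R^(2/3)·S^(1/2) = (1.486/0.016) × 19.44 × 1.450^(2/3) × 0.0064^(1/2) = 185.0 ft³/s

185 ft³/s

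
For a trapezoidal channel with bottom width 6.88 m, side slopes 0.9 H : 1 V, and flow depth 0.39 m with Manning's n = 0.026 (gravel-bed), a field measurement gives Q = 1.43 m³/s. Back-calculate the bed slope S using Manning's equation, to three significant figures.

0.000690

A = (b + z·y)·y = (6.88 + 0.9×0.39)×0.39 = 2.820 m²
P = b + 2y√(1+z²) = 6.88 + 2×0.39×√(1+0.9²) = 7.929 m
R = A/P = 2.820/7.929 = 0.3557 m
S = (Q·n / (1·A·R^(2/3)))² = (1.43×0.026 / (1×2.820×0.5020))² = 0.0006898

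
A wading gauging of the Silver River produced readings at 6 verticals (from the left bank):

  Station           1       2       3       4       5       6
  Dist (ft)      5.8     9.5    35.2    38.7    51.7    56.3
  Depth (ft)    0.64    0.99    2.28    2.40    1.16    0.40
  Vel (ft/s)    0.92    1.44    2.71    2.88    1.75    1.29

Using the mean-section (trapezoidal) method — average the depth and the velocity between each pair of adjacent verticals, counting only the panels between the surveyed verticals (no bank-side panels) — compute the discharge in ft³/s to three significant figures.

Panel 1-2: Δb = 3.7 ft, d̄ = (0.64+0.99)/2 = 0.815, v̄ = (0.92+1.44)/2 = 1.18 → q = 3.7×0.815×1.18 = 3.558 ft³/s
Panel 2-3: Δb = 25.7 ft, d̄ = (0.99+2.28)/2 = 1.635, v̄ = (1.44+2.71)/2 = 2.075 → q = 25.7×1.635×2.075 = 87.19 ft³/s
Panel 3-4: Δb = 3.5 ft, d̄ = (2.28+2.40)/2 = 2.34, v̄ = (2.71+2.88)/2 = 2.795 → q = 3.5×2.34×2.795 = 22.89 ft³/s
Panel 4-5: Δb = 13 ft, d̄ = (2.40+1.16)/2 = 1.78, v̄ = (2.88+1.75)/2 = 2.315 → q = 13×1.78×2.315 = 53.57 ft³/s
Panel 5-6: Δb = 4.6 ft, d̄ = (1.16+0.40)/2 = 0.78, v̄ = (1.75+1.29)/2 = 1.52 → q = 4.6×0.78×1.52 = 5.454 ft³/s
Q = Σ q = 172.7 ft³/s

173 ft³/s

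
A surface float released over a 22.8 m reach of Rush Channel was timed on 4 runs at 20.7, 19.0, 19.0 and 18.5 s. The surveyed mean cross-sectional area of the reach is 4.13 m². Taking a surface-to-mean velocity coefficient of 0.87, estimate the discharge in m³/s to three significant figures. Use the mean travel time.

t̄ = (20.7 + 19.0 + 19.0 + 18.5) / 4 = 19.3 s
v_surface = L / t̄ = 22.8 / 19.3 = 1.181 m/s
v_mean = 0.87 × 1.181 = 1.028 m/s
Q = A × v_mean = 4.13 × 1.028 = 4.245 m³/s

4.24 m³/s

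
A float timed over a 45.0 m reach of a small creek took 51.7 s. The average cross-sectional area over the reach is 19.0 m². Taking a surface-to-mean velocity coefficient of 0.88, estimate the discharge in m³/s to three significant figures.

14.6 m³/s

v_surface = L / t̄ = 45.0 / 51.7 = 0.8704 m/s
v_mean = 0.88 × 0.8704 = 0.7660 m/s
Q = A × v_mean = 19.0 × 0.7660 = 14.55 m³/s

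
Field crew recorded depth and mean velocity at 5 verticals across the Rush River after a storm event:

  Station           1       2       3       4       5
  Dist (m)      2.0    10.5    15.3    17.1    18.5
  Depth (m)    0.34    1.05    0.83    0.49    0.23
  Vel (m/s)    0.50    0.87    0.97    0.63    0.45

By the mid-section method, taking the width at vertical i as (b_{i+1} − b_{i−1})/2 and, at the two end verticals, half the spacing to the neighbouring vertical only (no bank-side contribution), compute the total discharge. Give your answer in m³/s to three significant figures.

w_1 = (10.5 − 2.0)/2 = 4.25 m; q_1 = 0.50 × 0.34 × 4.25 = 0.7225 m³/s
w_2 = (15.3 − 2.0)/2 = 6.65 m; q_2 = 0.87 × 1.05 × 6.65 = 6.075 m³/s
w_3 = (17.1 − 10.5)/2 = 3.3 m; q_3 = 0.97 × 0.83 × 3.3 = 2.657 m³/s
w_4 = (18.5 − 15.3)/2 = 1.6 m; q_4 = 0.63 × 0.49 × 1.6 = 0.4939 m³/s
w_5 = (18.5 − 17.1)/2 = 0.7 m; q_5 = 0.45 × 0.23 × 0.7 = 0.07245 m³/s
Q = Σ qᵢ = 10.02 m³/s

10.0 m³/s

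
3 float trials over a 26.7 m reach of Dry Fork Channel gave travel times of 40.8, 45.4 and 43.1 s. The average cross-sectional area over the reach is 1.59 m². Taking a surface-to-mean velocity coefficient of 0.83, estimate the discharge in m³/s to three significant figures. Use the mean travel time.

t̄ = (40.8 + 45.4 + 43.1) / 3 = 43.1 s
v_surface = L / t̄ = 26.7 / 43.1 = 0.6195 m/s
v_mean = 0.83 × 0.6195 = 0.5142 m/s
Q = A × v_mean = 1.59 × 0.5142 = 0.8175 m³/s

0.818 m³/s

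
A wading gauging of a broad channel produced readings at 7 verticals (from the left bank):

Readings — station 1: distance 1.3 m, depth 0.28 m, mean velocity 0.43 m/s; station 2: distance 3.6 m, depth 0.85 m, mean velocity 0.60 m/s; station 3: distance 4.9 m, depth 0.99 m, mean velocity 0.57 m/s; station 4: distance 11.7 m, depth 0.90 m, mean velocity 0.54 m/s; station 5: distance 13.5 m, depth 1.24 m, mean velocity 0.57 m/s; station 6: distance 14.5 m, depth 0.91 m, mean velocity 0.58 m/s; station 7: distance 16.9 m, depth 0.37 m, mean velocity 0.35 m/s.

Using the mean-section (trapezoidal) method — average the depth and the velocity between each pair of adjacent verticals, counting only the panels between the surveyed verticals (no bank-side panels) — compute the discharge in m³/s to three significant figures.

7.34 m³/s

Panel 1-2: Δb = 2.3 m, d̄ = (0.28+0.85)/2 = 0.565, v̄ = (0.43+0.60)/2 = 0.515 → q = 2.3×0.565×0.515 = 0.6692 m³/s
Panel 2-3: Δb = 1.3 m, d̄ = (0.85+0.99)/2 = 0.92, v̄ = (0.60+0.57)/2 = 0.585 → q = 1.3×0.92×0.585 = 0.6997 m³/s
Panel 3-4: Δb = 6.8 m, d̄ = (0.99+0.90)/2 = 0.945, v̄ = (0.57+0.54)/2 = 0.555 → q = 6.8×0.945×0.555 = 3.566 m³/s
Panel 4-5: Δb = 1.8 m, d̄ = (0.90+1.24)/2 = 1.07, v̄ = (0.54+0.57)/2 = 0.555 → q = 1.8×1.07×0.555 = 1.069 m³/s
Panel 5-6: Δb = 1 m, d̄ = (1.24+0.91)/2 = 1.075, v̄ = (0.57+0.58)/2 = 0.575 → q = 1×1.075×0.575 = 0.6181 m³/s
Panel 6-7: Δb = 2.4 m, d̄ = (0.91+0.37)/2 = 0.64, v̄ = (0.58+0.35)/2 = 0.465 → q = 2.4×0.64×0.465 = 0.7142 m³/s
Q = Σ q = 7.337 m³/s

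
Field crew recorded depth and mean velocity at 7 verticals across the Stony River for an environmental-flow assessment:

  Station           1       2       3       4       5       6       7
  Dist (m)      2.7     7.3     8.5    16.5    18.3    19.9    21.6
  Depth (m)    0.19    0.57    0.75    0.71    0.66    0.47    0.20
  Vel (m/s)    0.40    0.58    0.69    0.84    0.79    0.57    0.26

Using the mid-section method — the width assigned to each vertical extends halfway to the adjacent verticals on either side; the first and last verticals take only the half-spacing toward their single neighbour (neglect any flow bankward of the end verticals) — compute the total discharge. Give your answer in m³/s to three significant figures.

w_1 = (7.3 − 2.7)/2 = 2.3 m; q_1 = 0.40 × 0.19 × 2.3 = 0.1748 m³/s
w_2 = (8.5 − 2.7)/2 = 2.9 m; q_2 = 0.58 × 0.57 × 2.9 = 0.9587 m³/s
w_3 = (16.5 − 7.3)/2 = 4.6 m; q_3 = 0.69 × 0.75 × 4.6 = 2.381 m³/s
w_4 = (18.3 − 8.5)/2 = 4.9 m; q_4 = 0.84 × 0.71 × 4.9 = 2.922 m³/s
w_5 = (19.9 − 16.5)/2 = 1.7 m; q_5 = 0.79 × 0.66 × 1.7 = 0.8864 m³/s
w_6 = (21.6 − 18.3)/2 = 1.65 m; q_6 = 0.57 × 0.47 × 1.65 = 0.4420 m³/s
w_7 = (21.6 − 19.9)/2 = 0.85 m; q_7 = 0.26 × 0.20 × 0.85 = 0.04420 m³/s
Q = Σ qᵢ = 7.809 m³/s

7.81 m³/s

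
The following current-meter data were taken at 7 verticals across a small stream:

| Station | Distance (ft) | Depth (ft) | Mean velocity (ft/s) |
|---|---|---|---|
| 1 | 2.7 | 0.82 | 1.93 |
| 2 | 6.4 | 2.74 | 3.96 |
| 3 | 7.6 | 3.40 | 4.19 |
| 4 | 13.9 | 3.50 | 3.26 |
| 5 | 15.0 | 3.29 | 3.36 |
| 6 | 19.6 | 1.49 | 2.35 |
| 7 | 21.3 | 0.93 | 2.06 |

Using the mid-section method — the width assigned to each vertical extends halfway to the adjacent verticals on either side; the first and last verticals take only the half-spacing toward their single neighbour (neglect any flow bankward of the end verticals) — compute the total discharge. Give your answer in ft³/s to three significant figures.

w_1 = (6.4 − 2.7)/2 = 1.85 ft; q_1 = 1.93 × 0.82 × 1.85 = 2.928 ft³/s
w_2 = (7.6 − 2.7)/2 = 2.45 ft; q_2 = 3.96 × 2.74 × 2.45 = 26.58 ft³/s
w_3 = (13.9 − 6.4)/2 = 3.75 ft; q_3 = 4.19 × 3.40 × 3.75 = 53.42 ft³/s
w_4 = (15.0 − 7.6)/2 = 3.7 ft; q_4 = 3.26 × 3.50 × 3.7 = 42.22 ft³/s
w_5 = (19.6 − 13.9)/2 = 2.85 ft; q_5 = 3.36 × 3.29 × 2.85 = 31.51 ft³/s
w_6 = (21.3 − 15.0)/2 = 3.15 ft; q_6 = 2.35 × 1.49 × 3.15 = 11.03 ft³/s
w_7 = (21.3 − 19.6)/2 = 0.85 ft; q_7 = 2.06 × 0.93 × 0.85 = 1.628 ft³/s
Q = Σ qᵢ = 169.3 ft³/s

169 ft³/s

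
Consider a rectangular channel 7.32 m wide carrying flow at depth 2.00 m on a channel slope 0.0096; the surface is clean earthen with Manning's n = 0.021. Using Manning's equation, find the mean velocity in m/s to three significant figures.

5.54 m/s

A = b·y = 7.32 × 2.00 = 14.64 m²
P = b + 2y = 7.32 + 2×2.00 = 11.32 m
R = A/P = 14.64/11.32 = 1.293 m
Q = (1/n)·A·R^(2/3)·S^(1/2) = (1/0.021) × 14.64 × 1.293^(2/3) × 0.0096^(1/2) = 81.08 m³/s
V = Q/A = 81.08/14.64 = 5.538 m/s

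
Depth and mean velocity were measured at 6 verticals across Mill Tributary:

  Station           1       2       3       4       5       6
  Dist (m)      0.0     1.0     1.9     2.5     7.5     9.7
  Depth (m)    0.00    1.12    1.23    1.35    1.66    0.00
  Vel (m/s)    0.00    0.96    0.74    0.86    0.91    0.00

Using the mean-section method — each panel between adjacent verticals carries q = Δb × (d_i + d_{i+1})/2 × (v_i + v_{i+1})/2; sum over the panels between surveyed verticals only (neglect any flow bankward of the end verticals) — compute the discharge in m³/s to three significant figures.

Panel 1-2: Δb = 1 m, d̄ = (0.00+1.12)/2 = 0.56, v̄ = (0.00+0.96)/2 = 0.48 → q = 1×0.56×0.48 = 0.2688 m³/s
Panel 2-3: Δb = 0.9 m, d̄ = (1.12+1.23)/2 = 1.175, v̄ = (0.96+0.74)/2 = 0.85 → q = 0.9×1.175×0.85 = 0.8989 m³/s
Panel 3-4: Δb = 0.6 m, d̄ = (1.23+1.35)/2 = 1.29, v̄ = (0.74+0.86)/2 = 0.8 → q = 0.6×1.29×0.8 = 0.6192 m³/s
Panel 4-5: Δb = 5 m, d̄ = (1.35+1.66)/2 = 1.505, v̄ = (0.86+0.91)/2 = 0.885 → q = 5×1.505×0.885 = 6.660 m³/s
Panel 5-6: Δb = 2.2 m, d̄ = (1.66+0.00)/2 = 0.83, v̄ = (0.91+0.00)/2 = 0.455 → q = 2.2×0.83×0.455 = 0.8308 m³/s
Q = Σ q = 9.277 m³/s

9.28 m³/s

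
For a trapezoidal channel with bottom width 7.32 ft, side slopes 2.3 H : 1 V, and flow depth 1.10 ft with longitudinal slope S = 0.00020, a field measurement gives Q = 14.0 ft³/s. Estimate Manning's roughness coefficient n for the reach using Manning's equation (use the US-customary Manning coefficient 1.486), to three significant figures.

A = (b + z·y)·y = (7.32 + 2.3×1.10)×1.10 = 10.84 ft²
P = b + 2y√(1+z²) = 7.32 + 2×1.10×√(1+2.3²) = 12.84 ft
R = A/P = 10.84/12.84 = 0.8440 ft
n = (1.486/Q)·A·R^(2/3)·S^(1/2) = (1.486/14.0) × 10.84 × 0.8931 × 0.01414 = 0.01453

0.0145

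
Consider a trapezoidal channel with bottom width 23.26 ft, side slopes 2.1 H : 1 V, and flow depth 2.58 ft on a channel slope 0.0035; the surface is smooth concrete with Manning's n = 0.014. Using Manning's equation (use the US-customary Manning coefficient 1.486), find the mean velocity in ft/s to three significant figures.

A = (b + z·y)·y = (23.26 + 2.1×2.58)×2.58 = 73.99 ft²
P = b + 2y√(1+z²) = 23.26 + 2×2.58×√(1+2.1²) = 35.26 ft
R = A/P = 73.99/35.26 = 2.098 ft
Q = (1.486/n)·A·R^(2/3)·S^(1/2) = (1.486/0.014) × 73.99 × 2.098^(2/3) × 0.0035^(1/2) = 761.5 ft³/s
V = Q/A = 761.5/73.99 = 10.29 ft/s

10.3 ft/s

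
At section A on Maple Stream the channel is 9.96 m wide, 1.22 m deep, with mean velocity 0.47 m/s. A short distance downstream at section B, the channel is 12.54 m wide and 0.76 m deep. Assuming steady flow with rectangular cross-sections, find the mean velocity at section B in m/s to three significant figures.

0.599 m/s

Q = A₁V₁ = (9.96×1.22) × 0.47 = 5.711 m³/s
A₂ = 12.54 × 0.76 = 9.530 m²
V₂ = Q/A₂ = 5.711/9.530 = 0.5992 m/s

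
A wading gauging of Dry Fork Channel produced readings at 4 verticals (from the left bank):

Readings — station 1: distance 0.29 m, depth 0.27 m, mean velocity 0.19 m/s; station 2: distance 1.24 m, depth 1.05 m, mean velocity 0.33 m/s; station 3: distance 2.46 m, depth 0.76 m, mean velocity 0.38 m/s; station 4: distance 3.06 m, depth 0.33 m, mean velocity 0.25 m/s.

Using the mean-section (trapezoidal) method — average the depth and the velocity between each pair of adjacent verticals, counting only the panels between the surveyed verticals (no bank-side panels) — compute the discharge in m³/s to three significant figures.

Panel 1-2: Δb = 0.95 m, d̄ = (0.27+1.05)/2 = 0.66, v̄ = (0.19+0.33)/2 = 0.26 → q = 0.95×0.66×0.26 = 0.1630 m³/s
Panel 2-3: Δb = 1.22 m, d̄ = (1.05+0.76)/2 = 0.905, v̄ = (0.33+0.38)/2 = 0.355 → q = 1.22×0.905×0.355 = 0.3920 m³/s
Panel 3-4: Δb = 0.6 m, d̄ = (0.76+0.33)/2 = 0.545, v̄ = (0.38+0.25)/2 = 0.315 → q = 0.6×0.545×0.315 = 0.1030 m³/s
Q = Σ q = 0.6580 m³/s

0.658 m³/s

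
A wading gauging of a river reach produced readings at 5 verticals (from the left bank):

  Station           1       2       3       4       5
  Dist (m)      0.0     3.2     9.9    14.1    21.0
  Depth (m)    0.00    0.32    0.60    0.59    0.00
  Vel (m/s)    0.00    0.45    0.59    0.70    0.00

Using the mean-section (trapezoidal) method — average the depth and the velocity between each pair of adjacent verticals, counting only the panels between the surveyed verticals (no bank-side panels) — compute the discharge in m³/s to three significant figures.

4.04 m³/s

Panel 1-2: Δb = 3.2 m, d̄ = (0.00+0.32)/2 = 0.16, v̄ = (0.00+0.45)/2 = 0.225 → q = 3.2×0.16×0.225 = 0.1152 m³/s
Panel 2-3: Δb = 6.7 m, d̄ = (0.32+0.60)/2 = 0.46, v̄ = (0.45+0.59)/2 = 0.52 → q = 6.7×0.46×0.52 = 1.603 m³/s
Panel 3-4: Δb = 4.2 m, d̄ = (0.60+0.59)/2 = 0.595, v̄ = (0.59+0.70)/2 = 0.645 → q = 4.2×0.595×0.645 = 1.612 m³/s
Panel 4-5: Δb = 6.9 m, d̄ = (0.59+0.00)/2 = 0.295, v̄ = (0.70+0.00)/2 = 0.35 → q = 6.9×0.295×0.35 = 0.7124 m³/s
Q = Σ q = 4.042 m³/s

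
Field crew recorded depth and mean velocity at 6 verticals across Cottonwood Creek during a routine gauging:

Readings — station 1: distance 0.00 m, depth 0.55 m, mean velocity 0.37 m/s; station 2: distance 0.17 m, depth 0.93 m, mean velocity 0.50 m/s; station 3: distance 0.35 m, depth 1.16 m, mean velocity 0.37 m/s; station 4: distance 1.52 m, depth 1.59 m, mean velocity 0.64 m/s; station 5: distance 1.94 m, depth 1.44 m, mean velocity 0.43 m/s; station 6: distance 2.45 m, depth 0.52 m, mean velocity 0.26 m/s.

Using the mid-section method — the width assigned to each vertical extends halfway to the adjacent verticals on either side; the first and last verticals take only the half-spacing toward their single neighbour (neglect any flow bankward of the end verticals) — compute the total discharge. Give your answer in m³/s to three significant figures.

1.52 m³/s

w_1 = (0.17 − 0.00)/2 = 0.085 m; q_1 = 0.37 × 0.55 × 0.085 = 0.01730 m³/s
w_2 = (0.35 − 0.00)/2 = 0.175 m; q_2 = 0.50 × 0.93 × 0.175 = 0.08138 m³/s
w_3 = (1.52 − 0.17)/2 = 0.675 m; q_3 = 0.37 × 1.16 × 0.675 = 0.2897 m³/s
w_4 = (1.94 − 0.35)/2 = 0.795 m; q_4 = 0.64 × 1.59 × 0.795 = 0.8090 m³/s
w_5 = (2.45 − 1.52)/2 = 0.465 m; q_5 = 0.43 × 1.44 × 0.465 = 0.2879 m³/s
w_6 = (2.45 − 1.94)/2 = 0.255 m; q_6 = 0.26 × 0.52 × 0.255 = 0.03448 m³/s
Q = Σ qᵢ = 1.520 m³/s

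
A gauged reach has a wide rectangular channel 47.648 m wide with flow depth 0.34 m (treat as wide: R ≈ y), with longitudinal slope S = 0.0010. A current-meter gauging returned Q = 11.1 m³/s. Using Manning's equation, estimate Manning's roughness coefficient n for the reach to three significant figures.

A = b·y = 47.648 × 0.34 = 16.20 m²
Wide channel: R ≈ y = 0.34 m
n = (1/Q)·A·R^(2/3)·S^(1/2) = (1/11.1) × 16.20 × 0.4871 × 0.03162 = 0.02248

0.0225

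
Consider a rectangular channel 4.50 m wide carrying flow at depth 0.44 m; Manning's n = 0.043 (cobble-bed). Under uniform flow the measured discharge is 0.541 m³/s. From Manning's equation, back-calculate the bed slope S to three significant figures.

0.000523

A = b·y = 4.50 × 0.44 = 1.980 m²
P = b + 2y = 4.50 + 2×0.44 = 5.380 m
R = A/P = 1.980/5.380 = 0.3680 m
S = (Q·n / (1·A·R^(2/3)))² = (0.541×0.043 / (1×1.980×0.5136))² = 0.0005234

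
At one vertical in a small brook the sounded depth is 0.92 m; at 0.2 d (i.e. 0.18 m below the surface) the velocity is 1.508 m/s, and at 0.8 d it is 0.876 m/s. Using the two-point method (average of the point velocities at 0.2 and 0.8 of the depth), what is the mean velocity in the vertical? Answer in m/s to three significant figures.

v̄ = (1.508 + 0.876) / 2 = 1.192 m/s

1.19 m/s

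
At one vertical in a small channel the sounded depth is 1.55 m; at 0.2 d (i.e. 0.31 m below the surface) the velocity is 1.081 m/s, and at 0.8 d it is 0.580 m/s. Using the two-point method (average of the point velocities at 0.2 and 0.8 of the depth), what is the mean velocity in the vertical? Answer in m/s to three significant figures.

v̄ = (1.081 + 0.580) / 2 = 0.8305 m/s

0.831 m/s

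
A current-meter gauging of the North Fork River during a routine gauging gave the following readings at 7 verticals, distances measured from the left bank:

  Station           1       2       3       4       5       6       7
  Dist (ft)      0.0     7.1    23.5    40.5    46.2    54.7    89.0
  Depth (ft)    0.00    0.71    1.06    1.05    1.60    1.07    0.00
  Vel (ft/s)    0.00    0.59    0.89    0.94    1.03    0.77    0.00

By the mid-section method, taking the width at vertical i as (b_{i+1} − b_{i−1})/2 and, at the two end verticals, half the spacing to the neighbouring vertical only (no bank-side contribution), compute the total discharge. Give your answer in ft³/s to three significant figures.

61.2 ft³/s

w_2 = (23.5 − 0.0)/2 = 11.75 ft; q_2 = 0.59 × 0.71 × 11.75 = 4.922 ft³/s
w_3 = (40.5 − 7.1)/2 = 16.7 ft; q_3 = 0.89 × 1.06 × 16.7 = 15.75 ft³/s
w_4 = (46.2 − 23.5)/2 = 11.35 ft; q_4 = 0.94 × 1.05 × 11.35 = 11.20 ft³/s
w_5 = (54.7 − 40.5)/2 = 7.1 ft; q_5 = 1.03 × 1.60 × 7.1 = 11.70 ft³/s
w_6 = (89.0 − 46.2)/2 = 21.4 ft; q_6 = 0.77 × 1.07 × 21.4 = 17.63 ft³/s
Stations 1, 7 contribute zero (depth or velocity is 0).
Q = Σ qᵢ = 61.21 ft³/s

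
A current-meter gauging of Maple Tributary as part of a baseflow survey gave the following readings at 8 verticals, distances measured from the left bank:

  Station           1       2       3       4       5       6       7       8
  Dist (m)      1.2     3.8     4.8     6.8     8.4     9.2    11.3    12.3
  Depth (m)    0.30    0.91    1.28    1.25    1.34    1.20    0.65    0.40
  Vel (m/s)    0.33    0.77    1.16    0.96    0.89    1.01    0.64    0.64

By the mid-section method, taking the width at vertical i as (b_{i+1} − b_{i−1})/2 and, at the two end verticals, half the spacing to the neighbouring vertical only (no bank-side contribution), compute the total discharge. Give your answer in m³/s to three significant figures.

w_1 = (3.8 − 1.2)/2 = 1.3 m; q_1 = 0.33 × 0.30 × 1.3 = 0.1287 m³/s
w_2 = (4.8 − 1.2)/2 = 1.8 m; q_2 = 0.77 × 0.91 × 1.8 = 1.261 m³/s
w_3 = (6.8 − 3.8)/2 = 1.5 m; q_3 = 1.16 × 1.28 × 1.5 = 2.227 m³/s
w_4 = (8.4 − 4.8)/2 = 1.8 m; q_4 = 0.96 × 1.25 × 1.8 = 2.160 m³/s
w_5 = (9.2 − 6.8)/2 = 1.2 m; q_5 = 0.89 × 1.34 × 1.2 = 1.431 m³/s
w_6 = (11.3 − 8.4)/2 = 1.45 m; q_6 = 1.01 × 1.20 × 1.45 = 1.757 m³/s
w_7 = (12.3 − 9.2)/2 = 1.55 m; q_7 = 0.64 × 0.65 × 1.55 = 0.6448 m³/s
w_8 = (12.3 − 11.3)/2 = 0.5 m; q_8 = 0.64 × 0.40 × 0.5 = 0.1280 m³/s
Q = Σ qᵢ = 9.738 m³/s

9.74 m³/s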